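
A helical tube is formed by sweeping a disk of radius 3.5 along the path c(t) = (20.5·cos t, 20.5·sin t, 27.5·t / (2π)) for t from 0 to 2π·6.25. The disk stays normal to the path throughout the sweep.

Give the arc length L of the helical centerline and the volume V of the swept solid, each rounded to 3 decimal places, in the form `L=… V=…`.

L=823.176 V=31679.539

2πR = 2π·20.5 = 128.805299
per-turn = √(128.805299² + 27.5²) = √(16590.8050 + 756.25) = √17347.0550 = 131.708219
L = 6.25 × 131.708219 = 823.176370
V = π·3.5² × L = 38.484510 × 823.176370 = 31679.539242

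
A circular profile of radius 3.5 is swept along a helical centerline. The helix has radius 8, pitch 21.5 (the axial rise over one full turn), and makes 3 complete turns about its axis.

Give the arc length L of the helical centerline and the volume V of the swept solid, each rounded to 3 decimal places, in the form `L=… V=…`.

L=164.012 V=6311.908

2πR = 2π·8 = 50.265482
per-turn = √(50.265482² + 21.5²) = √(2526.6187 + 462.25) = √2988.8687 = 54.670547
L = 3 × 54.670547 = 164.011641
V = π·3.5² × L = 38.484510 × 164.011641 = 6311.907658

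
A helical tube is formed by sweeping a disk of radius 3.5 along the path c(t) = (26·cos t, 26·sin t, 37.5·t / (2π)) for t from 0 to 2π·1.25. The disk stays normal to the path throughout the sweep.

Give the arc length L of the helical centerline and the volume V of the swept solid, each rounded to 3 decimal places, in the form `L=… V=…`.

2πR = 2π·26 = 163.362818
per-turn = √(163.362818² + 37.5²) = √(26687.4103 + 1406.25) = √28093.6603 = 167.611635
L = 1.25 × 167.611635 = 209.514544
V = π·3.5² × L = 38.484510 × 209.514544 = 8063.064572

L=209.515 V=8063.065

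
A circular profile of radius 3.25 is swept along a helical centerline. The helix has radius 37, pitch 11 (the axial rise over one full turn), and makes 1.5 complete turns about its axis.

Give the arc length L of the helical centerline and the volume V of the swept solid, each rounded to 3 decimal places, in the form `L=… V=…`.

L=349.107 V=11584.440

2πR = 2π·37 = 232.477856
per-turn = √(232.477856² + 11²) = √(54045.9537 + 121) = √54166.9537 = 232.737951
L = 1.5 × 232.737951 = 349.106926
V = π·3.25² × L = 33.183072 × 349.106926 = 11584.440404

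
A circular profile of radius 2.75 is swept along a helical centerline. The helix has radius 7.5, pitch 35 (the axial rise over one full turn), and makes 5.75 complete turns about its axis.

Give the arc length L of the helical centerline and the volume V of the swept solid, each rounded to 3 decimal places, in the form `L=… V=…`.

2πR = 2π·7.5 = 47.123890
per-turn = √(47.123890² + 35²) = √(2220.6610 + 1225) = √3445.6610 = 58.699753
L = 5.75 × 58.699753 = 337.523579
V = π·2.75² × L = 23.758294 × 337.523579 = 8018.984575

L=337.524 V=8018.985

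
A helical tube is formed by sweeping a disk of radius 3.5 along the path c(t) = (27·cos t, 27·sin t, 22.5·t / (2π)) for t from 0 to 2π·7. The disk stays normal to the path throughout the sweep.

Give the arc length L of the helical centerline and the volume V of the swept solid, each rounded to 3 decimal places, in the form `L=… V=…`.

2πR = 2π·27 = 169.646003
per-turn = √(169.646003² + 22.5²) = √(28779.7664 + 506.25) = √29286.0164 = 171.131576
L = 7 × 171.131576 = 1197.921035
V = π·3.5² × L = 38.484510 × 1197.921035 = 46101.404045

L=1197.921 V=46101.404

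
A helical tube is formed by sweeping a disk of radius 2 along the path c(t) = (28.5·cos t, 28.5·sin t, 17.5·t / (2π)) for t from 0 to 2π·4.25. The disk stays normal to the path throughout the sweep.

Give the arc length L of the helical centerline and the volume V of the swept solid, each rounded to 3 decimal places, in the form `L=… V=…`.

L=764.676 V=9609.207

2πR = 2π·28.5 = 179.070781
per-turn = √(179.070781² + 17.5²) = √(32066.3447 + 306.25) = √32372.5947 = 179.923858
L = 4.25 × 179.923858 = 764.676397
V = π·2² × L = 12.566371 × 764.676397 = 9609.207002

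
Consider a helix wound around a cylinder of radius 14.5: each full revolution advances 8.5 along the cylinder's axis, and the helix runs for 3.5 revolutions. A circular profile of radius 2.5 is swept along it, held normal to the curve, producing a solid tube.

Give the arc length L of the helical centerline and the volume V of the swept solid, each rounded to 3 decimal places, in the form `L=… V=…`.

L=320.256 V=6288.221

2πR = 2π·14.5 = 91.106187
per-turn = √(91.106187² + 8.5²) = √(8300.3373 + 72.25) = √8372.5873 = 91.501843
L = 3.5 × 91.501843 = 320.256451
V = π·2.5² × L = 19.634954 × 320.256451 = 6288.220712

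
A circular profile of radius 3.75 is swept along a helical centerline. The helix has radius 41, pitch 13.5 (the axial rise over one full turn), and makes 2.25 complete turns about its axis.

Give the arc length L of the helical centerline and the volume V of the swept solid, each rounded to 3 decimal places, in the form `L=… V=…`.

2πR = 2π·41 = 257.610598
per-turn = √(257.610598² + 13.5²) = √(66363.2200 + 182.25) = √66545.4700 = 257.964087
L = 2.25 × 257.964087 = 580.419195
V = π·3.75² × L = 44.178647 × 580.419195 = 25642.134545

L=580.419 V=25642.135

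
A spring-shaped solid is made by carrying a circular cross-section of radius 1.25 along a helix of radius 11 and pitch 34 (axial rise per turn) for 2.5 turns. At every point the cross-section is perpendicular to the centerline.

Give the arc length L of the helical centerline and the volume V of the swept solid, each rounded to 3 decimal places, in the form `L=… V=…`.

L=192.563 V=945.242

2πR = 2π·11 = 69.115038
per-turn = √(69.115038² + 34²) = √(4776.8885 + 1156) = √5932.8885 = 77.025246
L = 2.5 × 77.025246 = 192.563115
V = π·1.25² × L = 4.908739 × 192.563115 = 945.241981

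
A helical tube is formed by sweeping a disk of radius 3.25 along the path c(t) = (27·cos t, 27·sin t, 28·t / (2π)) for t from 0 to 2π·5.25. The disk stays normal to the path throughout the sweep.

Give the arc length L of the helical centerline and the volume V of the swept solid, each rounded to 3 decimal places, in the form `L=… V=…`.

L=902.691 V=29954.066

2πR = 2π·27 = 169.646003
per-turn = √(169.646003² + 28²) = √(28779.7664 + 784) = √29563.7664 = 171.941171
L = 5.25 × 171.941171 = 902.691150
V = π·3.25² × L = 33.183072 × 902.691150 = 29954.065789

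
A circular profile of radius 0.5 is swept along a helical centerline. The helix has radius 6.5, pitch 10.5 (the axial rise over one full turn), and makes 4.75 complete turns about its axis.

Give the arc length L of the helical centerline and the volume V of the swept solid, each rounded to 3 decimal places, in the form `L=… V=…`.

L=200.302 V=157.317

2πR = 2π·6.5 = 40.840704
per-turn = √(40.840704² + 10.5²) = √(1667.9631 + 110.25) = √1778.2131 = 42.168865
L = 4.75 × 42.168865 = 200.302107
V = π·0.5² × L = 0.785398 × 200.302107 = 157.316907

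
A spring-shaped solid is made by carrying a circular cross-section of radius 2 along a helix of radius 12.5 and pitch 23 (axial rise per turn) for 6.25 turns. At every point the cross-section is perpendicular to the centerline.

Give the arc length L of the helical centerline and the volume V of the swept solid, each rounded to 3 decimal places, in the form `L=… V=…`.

L=511.489 V=6427.563

2πR = 2π·12.5 = 78.539816
per-turn = √(78.539816² + 23²) = √(6168.5028 + 529) = √6697.5028 = 81.838272
L = 6.25 × 81.838272 = 511.489199
V = π·2² × L = 12.566371 × 511.489199 = 6427.562846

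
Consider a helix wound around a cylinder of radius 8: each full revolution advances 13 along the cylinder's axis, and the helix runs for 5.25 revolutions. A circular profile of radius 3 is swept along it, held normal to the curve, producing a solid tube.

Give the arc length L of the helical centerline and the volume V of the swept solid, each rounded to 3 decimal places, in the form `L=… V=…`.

2πR = 2π·8 = 50.265482
per-turn = √(50.265482² + 13²) = √(2526.6187 + 169) = √2695.6187 = 51.919348
L = 5.25 × 51.919348 = 272.576579
V = π·3² × L = 28.274334 × 272.576579 = 7706.921189

L=272.577 V=7706.921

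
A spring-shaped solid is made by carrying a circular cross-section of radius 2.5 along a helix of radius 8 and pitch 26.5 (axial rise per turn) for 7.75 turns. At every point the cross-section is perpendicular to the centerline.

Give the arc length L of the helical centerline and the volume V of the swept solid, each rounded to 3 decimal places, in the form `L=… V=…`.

2πR = 2π·8 = 50.265482
per-turn = √(50.265482² + 26.5²) = √(2526.6187 + 702.25) = √3228.8687 = 56.823135
L = 7.75 × 56.823135 = 440.379300
V = π·2.5² × L = 19.634954 × 440.379300 = 8646.827336

L=440.379 V=8646.827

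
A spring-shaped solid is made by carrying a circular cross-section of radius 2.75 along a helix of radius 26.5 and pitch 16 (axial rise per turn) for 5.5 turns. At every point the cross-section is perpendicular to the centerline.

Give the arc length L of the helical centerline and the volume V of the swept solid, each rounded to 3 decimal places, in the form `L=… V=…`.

L=919.993 V=21857.456

2πR = 2π·26.5 = 166.504411
per-turn = √(166.504411² + 16²) = √(27723.7188 + 256) = √27979.7188 = 167.271393
L = 5.5 × 167.271393 = 919.992659
V = π·2.75² × L = 23.758294 × 919.992659 = 21857.456477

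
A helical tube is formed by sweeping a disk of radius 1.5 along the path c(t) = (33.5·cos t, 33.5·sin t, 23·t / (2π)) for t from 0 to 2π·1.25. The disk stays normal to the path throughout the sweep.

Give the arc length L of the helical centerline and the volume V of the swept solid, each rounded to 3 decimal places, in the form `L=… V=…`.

2πR = 2π·33.5 = 210.486708
per-turn = √(210.486708² + 23²) = √(44304.6542 + 529) = √44833.6542 = 211.739590
L = 1.25 × 211.739590 = 264.674488
V = π·1.5² × L = 7.068583 × 264.674488 = 1870.873711

L=264.674 V=1870.874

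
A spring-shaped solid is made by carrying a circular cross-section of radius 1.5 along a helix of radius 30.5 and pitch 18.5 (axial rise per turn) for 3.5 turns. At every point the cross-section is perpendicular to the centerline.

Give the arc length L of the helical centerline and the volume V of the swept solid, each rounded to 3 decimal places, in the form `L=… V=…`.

L=673.848 V=4763.152

2πR = 2π·30.5 = 191.637152
per-turn = √(191.637152² + 18.5²) = √(36724.7980 + 342.25) = √37067.0480 = 192.528045
L = 3.5 × 192.528045 = 673.848156
V = π·1.5² × L = 7.068583 × 673.848156 = 4763.151939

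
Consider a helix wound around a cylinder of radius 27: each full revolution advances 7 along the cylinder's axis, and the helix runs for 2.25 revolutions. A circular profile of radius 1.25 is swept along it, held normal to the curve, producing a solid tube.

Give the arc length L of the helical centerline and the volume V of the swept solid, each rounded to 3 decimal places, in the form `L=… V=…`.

2πR = 2π·27 = 169.646003
per-turn = √(169.646003² + 7²) = √(28779.7664 + 49) = √28828.7664 = 169.790360
L = 2.25 × 169.790360 = 382.028311
V = π·1.25² × L = 4.908739 × 382.028311 = 1875.277084

L=382.028 V=1875.277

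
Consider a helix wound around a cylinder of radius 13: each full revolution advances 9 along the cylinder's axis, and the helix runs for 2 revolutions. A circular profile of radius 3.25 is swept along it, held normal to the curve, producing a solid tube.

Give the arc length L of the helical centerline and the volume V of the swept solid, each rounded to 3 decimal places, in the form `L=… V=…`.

2πR = 2π·13 = 81.681409
per-turn = √(81.681409² + 9²) = √(6671.8526 + 81) = √6752.8526 = 82.175742
L = 2 × 82.175742 = 164.351484
V = π·3.25² × L = 33.183072 × 164.351484 = 5453.687194

L=164.351 V=5453.687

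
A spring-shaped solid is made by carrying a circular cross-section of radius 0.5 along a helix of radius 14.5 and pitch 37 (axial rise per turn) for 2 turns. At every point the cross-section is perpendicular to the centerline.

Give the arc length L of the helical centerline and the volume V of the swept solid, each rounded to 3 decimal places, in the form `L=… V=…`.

2πR = 2π·14.5 = 91.106187
per-turn = √(91.106187² + 37²) = √(8300.3373 + 1369) = √9669.3373 = 98.332789
L = 2 × 98.332789 = 196.665577
V = π·0.5² × L = 0.785398 × 196.665577 = 154.460783

L=196.666 V=154.461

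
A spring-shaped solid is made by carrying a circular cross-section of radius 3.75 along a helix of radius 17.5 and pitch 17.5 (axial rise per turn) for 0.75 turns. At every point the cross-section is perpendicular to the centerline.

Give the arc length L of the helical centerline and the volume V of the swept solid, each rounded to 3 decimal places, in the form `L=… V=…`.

L=83.505 V=3689.126

2πR = 2π·17.5 = 109.955743
per-turn = √(109.955743² + 17.5²) = √(12090.2654 + 306.25) = √12396.5154 = 111.339640
L = 0.75 × 111.339640 = 83.504730
V = π·3.75² × L = 44.178647 × 83.504730 = 3689.125957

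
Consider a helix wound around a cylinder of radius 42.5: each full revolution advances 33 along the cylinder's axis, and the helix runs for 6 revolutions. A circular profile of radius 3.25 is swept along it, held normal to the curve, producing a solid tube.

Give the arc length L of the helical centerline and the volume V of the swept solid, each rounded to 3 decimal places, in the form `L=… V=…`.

L=1614.400 V=53570.760

2πR = 2π·42.5 = 267.035376
per-turn = √(267.035376² + 33²) = √(71307.8918 + 1089) = √72396.8918 = 269.066705
L = 6 × 269.066705 = 1614.400231
V = π·3.25² × L = 33.183072 × 1614.400231 = 53570.759742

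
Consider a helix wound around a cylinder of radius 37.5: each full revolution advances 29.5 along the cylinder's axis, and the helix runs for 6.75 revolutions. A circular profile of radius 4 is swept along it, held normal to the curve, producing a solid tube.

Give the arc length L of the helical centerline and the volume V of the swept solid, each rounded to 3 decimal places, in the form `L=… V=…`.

L=1602.848 V=80567.939

2πR = 2π·37.5 = 235.619449
per-turn = √(235.619449² + 29.5²) = √(55516.5248 + 870.25) = √56386.7748 = 237.458996
L = 6.75 × 237.458996 = 1602.848223
V = π·4² × L = 50.265482 × 1602.848223 = 80567.939217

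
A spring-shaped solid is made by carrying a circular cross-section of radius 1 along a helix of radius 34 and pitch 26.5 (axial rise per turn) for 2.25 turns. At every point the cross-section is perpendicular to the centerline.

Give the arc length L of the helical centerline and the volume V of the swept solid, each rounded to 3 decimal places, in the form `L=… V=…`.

2πR = 2π·34 = 213.628300
per-turn = √(213.628300² + 26.5²) = √(45637.0508 + 702.25) = √46339.3008 = 215.265652
L = 2.25 × 215.265652 = 484.347716
V = π·1² × L = 3.141593 × 484.347716 = 1521.623227

L=484.348 V=1521.623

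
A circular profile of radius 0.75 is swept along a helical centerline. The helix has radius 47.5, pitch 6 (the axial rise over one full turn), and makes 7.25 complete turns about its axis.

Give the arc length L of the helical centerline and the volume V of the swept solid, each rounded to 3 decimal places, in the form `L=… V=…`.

2πR = 2π·47.5 = 298.451302
per-turn = √(298.451302² + 6²) = √(89073.1797 + 36) = √89109.1797 = 298.511607
L = 7.25 × 298.511607 = 2164.209153
V = π·0.75² × L = 1.767146 × 2164.209153 = 3824.473262

L=2164.209 V=3824.473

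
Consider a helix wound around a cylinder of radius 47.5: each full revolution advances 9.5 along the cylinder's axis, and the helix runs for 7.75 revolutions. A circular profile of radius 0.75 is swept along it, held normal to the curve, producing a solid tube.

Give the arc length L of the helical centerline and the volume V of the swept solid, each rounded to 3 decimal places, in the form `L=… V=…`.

2πR = 2π·47.5 = 298.451302
per-turn = √(298.451302² + 9.5²) = √(89073.1797 + 90.25) = √89163.4297 = 298.602461
L = 7.75 × 298.602461 = 2314.169073
V = π·0.75² × L = 1.767146 × 2314.169073 = 4089.474314

L=2314.169 V=4089.474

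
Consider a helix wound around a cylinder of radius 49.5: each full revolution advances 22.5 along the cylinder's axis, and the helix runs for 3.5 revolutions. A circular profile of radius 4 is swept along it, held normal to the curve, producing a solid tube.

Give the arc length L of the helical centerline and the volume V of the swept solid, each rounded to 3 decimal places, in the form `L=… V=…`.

2πR = 2π·49.5 = 311.017673
per-turn = √(311.017673² + 22.5²) = √(96731.9927 + 506.25) = √97238.2427 = 311.830471
L = 3.5 × 311.830471 = 1091.406649
V = π·4² × L = 50.265482 × 1091.406649 = 54860.081770

L=1091.407 V=54860.082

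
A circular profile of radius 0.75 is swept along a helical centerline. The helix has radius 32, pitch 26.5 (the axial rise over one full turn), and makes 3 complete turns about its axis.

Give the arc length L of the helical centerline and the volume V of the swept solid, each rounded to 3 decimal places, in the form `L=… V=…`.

L=608.402 V=1075.136

2πR = 2π·32 = 201.061930
per-turn = √(201.061930² + 26.5²) = √(40425.8996 + 702.25) = √41128.1496 = 202.800763
L = 3 × 202.800763 = 608.402290
V = π·0.75² × L = 1.767146 × 608.402290 = 1075.135593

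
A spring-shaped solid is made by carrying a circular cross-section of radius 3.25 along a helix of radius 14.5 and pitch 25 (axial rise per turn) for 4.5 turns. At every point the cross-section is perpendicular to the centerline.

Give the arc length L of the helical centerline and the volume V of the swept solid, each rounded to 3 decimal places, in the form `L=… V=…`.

L=425.133 V=14107.220

2πR = 2π·14.5 = 91.106187
per-turn = √(91.106187² + 25²) = √(8300.3373 + 625) = √8925.3373 = 94.474003
L = 4.5 × 94.474003 = 425.133015
V = π·3.25² × L = 33.183072 × 425.133015 = 14107.219614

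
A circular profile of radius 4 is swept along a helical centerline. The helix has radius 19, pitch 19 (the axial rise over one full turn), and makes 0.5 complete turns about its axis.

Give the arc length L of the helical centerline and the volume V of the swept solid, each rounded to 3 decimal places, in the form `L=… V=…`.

2πR = 2π·19 = 119.380521
per-turn = √(119.380521² + 19²) = √(14251.7088 + 361) = √14612.7088 = 120.883037
L = 0.5 × 120.883037 = 60.441519
V = π·4² × L = 50.265482 × 60.441519 = 3038.122100

L=60.442 V=3038.122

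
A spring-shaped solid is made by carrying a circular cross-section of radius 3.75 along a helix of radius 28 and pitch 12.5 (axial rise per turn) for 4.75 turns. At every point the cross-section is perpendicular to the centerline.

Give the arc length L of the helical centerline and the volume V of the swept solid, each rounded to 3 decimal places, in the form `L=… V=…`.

L=837.770 V=37011.559

2πR = 2π·28 = 175.929189
per-turn = √(175.929189² + 12.5²) = √(30951.0794 + 156.25) = √31107.3294 = 176.372700
L = 4.75 × 176.372700 = 837.770326
V = π·3.75² × L = 44.178647 × 837.770326 = 37011.559254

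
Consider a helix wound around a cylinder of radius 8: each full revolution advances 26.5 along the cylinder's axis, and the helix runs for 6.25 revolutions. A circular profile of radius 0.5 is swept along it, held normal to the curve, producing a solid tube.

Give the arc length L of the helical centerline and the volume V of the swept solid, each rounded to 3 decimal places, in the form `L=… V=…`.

2πR = 2π·8 = 50.265482
per-turn = √(50.265482² + 26.5²) = √(2526.6187 + 702.25) = √3228.8687 = 56.823135
L = 6.25 × 56.823135 = 355.144597
V = π·0.5² × L = 0.785398 × 355.144597 = 278.929914

L=355.145 V=278.930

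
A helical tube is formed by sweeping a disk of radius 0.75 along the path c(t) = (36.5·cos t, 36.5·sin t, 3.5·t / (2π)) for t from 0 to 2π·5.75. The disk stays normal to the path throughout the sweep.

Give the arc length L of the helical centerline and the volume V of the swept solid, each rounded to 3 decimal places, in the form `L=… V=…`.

L=1318.837 V=2330.577

2πR = 2π·36.5 = 229.336264
per-turn = √(229.336264² + 3.5²) = √(52595.1219 + 12.25) = √52607.3719 = 229.362970
L = 5.75 × 229.362970 = 1318.837076
V = π·0.75² × L = 1.767146 × 1318.837076 = 2330.577488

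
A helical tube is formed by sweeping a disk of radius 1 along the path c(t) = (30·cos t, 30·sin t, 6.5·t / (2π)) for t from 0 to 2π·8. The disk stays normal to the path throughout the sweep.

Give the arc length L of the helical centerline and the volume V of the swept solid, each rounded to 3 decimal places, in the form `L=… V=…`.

2πR = 2π·30 = 188.495559
per-turn = √(188.495559² + 6.5²) = √(35530.5758 + 42.25) = √35572.8258 = 188.607598
L = 8 × 188.607598 = 1508.860780
V = π·1² × L = 3.141593 × 1508.860780 = 4740.225942

L=1508.861 V=4740.226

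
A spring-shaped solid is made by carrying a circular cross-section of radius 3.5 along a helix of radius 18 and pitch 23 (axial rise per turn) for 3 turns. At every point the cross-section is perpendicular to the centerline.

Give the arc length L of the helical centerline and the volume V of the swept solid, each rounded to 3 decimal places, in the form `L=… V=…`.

2πR = 2π·18 = 113.097336
per-turn = √(113.097336² + 23²) = √(12791.0073 + 529) = √13320.0073 = 115.412336
L = 3 × 115.412336 = 346.237008
V = π·3.5² × L = 38.484510 × 346.237008 = 13324.761600

L=346.237 V=13324.762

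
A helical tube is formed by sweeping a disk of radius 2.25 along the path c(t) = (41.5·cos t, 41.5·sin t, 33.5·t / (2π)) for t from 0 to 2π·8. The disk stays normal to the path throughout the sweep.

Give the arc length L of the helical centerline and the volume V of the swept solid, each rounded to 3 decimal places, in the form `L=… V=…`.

2πR = 2π·41.5 = 260.752190
per-turn = √(260.752190² + 33.5²) = √(67991.7047 + 1122.25) = √69113.9547 = 262.895330
L = 8 × 262.895330 = 2103.162643
V = π·2.25² × L = 15.904313 × 2103.162643 = 33449.356559

L=2103.163 V=33449.357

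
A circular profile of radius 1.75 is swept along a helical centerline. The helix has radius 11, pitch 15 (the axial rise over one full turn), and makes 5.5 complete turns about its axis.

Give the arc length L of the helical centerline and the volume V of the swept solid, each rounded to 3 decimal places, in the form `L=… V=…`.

L=388.982 V=3742.447

2πR = 2π·11 = 69.115038
per-turn = √(69.115038² + 15²) = √(4776.8885 + 225) = √5001.8885 = 70.724031
L = 5.5 × 70.724031 = 388.982169
V = π·1.75² × L = 9.621128 × 388.982169 = 3742.447047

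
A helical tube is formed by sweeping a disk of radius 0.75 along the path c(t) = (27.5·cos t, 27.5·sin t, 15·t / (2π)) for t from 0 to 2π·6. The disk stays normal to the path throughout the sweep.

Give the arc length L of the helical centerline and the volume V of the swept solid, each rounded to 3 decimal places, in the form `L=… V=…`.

2πR = 2π·27.5 = 172.787596
per-turn = √(172.787596² + 15²) = √(29855.5533 + 225) = √30080.5533 = 173.437462
L = 6 × 173.437462 = 1040.624774
V = π·0.75² × L = 1.767146 × 1040.624774 = 1838.935768

L=1040.625 V=1838.936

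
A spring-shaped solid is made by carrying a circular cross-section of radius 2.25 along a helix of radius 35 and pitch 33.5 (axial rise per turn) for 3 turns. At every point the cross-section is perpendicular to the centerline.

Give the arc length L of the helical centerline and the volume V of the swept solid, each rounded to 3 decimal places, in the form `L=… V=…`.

L=667.345 V=10613.669

2πR = 2π·35 = 219.911486
per-turn = √(219.911486² + 33.5²) = √(48361.0616 + 1122.25) = √49483.3116 = 222.448447
L = 3 × 222.448447 = 667.345341
V = π·2.25² × L = 15.904313 × 667.345341 = 10613.669054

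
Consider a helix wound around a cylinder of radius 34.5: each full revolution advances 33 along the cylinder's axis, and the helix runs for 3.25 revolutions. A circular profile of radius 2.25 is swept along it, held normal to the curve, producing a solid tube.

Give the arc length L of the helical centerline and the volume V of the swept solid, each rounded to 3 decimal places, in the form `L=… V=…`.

2πR = 2π·34.5 = 216.769893
per-turn = √(216.769893² + 33²) = √(46989.1866 + 1089) = √48078.1866 = 219.267386
L = 3.25 × 219.267386 = 712.619004
V = π·2.25² × L = 15.904313 × 712.619004 = 11333.715560

L=712.619 V=11333.716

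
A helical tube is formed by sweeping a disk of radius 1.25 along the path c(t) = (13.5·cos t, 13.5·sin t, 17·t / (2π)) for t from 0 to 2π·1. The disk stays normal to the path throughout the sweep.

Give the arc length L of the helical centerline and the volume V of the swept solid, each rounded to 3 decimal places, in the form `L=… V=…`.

L=86.510 V=424.654

2πR = 2π·13.5 = 84.823002
per-turn = √(84.823002² + 17²) = √(7194.9416 + 289) = √7483.9416 = 86.509778
L = 1 × 86.509778 = 86.509778
V = π·1.25² × L = 4.908739 × 86.509778 = 424.653877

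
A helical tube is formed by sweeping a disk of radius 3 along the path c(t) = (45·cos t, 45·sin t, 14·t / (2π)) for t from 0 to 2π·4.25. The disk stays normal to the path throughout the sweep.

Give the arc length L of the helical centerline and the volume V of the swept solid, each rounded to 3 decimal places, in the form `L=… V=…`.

2πR = 2π·45 = 282.743339
per-turn = √(282.743339² + 14²) = √(79943.7956 + 196) = √80139.7956 = 283.089731
L = 4.25 × 283.089731 = 1203.131356
V = π·3² × L = 28.274334 × 1203.131356 = 34017.737653

L=1203.131 V=34017.738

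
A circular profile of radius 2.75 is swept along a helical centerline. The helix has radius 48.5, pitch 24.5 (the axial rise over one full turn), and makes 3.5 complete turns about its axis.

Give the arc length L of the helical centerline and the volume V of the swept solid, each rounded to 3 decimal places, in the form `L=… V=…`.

2πR = 2π·48.5 = 304.734487
per-turn = √(304.734487² + 24.5²) = √(92863.1078 + 600.25) = √93463.3578 = 305.717775
L = 3.5 × 305.717775 = 1070.012212
V = π·2.75² × L = 23.758294 × 1070.012212 = 25421.665183

L=1070.012 V=25421.665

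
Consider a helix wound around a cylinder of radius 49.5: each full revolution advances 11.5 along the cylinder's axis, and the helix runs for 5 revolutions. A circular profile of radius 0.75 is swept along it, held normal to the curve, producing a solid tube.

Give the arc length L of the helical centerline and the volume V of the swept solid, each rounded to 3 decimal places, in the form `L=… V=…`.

L=1556.151 V=2749.946

2πR = 2π·49.5 = 311.017673
per-turn = √(311.017673² + 11.5²) = √(96731.9927 + 132.25) = √96864.2427 = 311.230209
L = 5 × 311.230209 = 1556.151043
V = π·0.75² × L = 1.767146 × 1556.151043 = 2749.945885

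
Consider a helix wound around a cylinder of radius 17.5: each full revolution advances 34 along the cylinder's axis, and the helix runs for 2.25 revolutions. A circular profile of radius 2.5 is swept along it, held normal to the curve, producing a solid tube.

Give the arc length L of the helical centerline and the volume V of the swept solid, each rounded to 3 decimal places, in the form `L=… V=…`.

L=258.958 V=5084.627

2πR = 2π·17.5 = 109.955743
per-turn = √(109.955743² + 34²) = √(12090.2654 + 1156) = √13246.2654 = 115.092421
L = 2.25 × 115.092421 = 258.957947
V = π·2.5² × L = 19.634954 × 258.957947 = 5084.627408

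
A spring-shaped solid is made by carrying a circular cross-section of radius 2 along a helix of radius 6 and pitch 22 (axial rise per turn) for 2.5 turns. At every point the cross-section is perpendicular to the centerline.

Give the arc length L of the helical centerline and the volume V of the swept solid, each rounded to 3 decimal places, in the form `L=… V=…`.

L=109.122 V=1371.269

2πR = 2π·6 = 37.699112
per-turn = √(37.699112² + 22²) = √(1421.2230 + 484) = √1905.2230 = 43.648861
L = 2.5 × 43.648861 = 109.122152
V = π·2² × L = 12.566371 × 109.122152 = 1371.269399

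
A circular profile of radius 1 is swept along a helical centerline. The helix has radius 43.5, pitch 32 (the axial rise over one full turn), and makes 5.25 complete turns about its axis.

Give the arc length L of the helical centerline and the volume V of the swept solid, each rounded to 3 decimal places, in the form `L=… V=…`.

2πR = 2π·43.5 = 273.318561
per-turn = √(273.318561² + 32²) = √(74703.0357 + 1024) = √75727.0357 = 275.185457
L = 5.25 × 275.185457 = 1444.723649
V = π·1² × L = 3.141593 × 1444.723649 = 4538.733202

L=1444.724 V=4538.733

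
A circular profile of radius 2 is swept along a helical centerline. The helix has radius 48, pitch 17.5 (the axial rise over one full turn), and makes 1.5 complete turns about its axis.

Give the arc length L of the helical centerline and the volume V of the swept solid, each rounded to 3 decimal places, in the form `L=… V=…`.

2πR = 2π·48 = 301.592895
per-turn = √(301.592895² + 17.5²) = √(90958.2742 + 306.25) = √91264.5242 = 302.100189
L = 1.5 × 302.100189 = 453.150283
V = π·2² × L = 12.566371 × 453.150283 = 5694.454405

L=453.150 V=5694.454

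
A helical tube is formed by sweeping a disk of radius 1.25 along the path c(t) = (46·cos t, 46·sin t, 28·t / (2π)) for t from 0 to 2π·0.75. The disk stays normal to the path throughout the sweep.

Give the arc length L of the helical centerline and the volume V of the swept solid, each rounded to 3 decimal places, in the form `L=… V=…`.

2πR = 2π·46 = 289.026524
per-turn = √(289.026524² + 28²) = √(83536.3317 + 784) = √84320.3317 = 290.379634
L = 0.75 × 290.379634 = 217.784725
V = π·1.25² × L = 4.908739 × 217.784725 = 1069.048270

L=217.785 V=1069.048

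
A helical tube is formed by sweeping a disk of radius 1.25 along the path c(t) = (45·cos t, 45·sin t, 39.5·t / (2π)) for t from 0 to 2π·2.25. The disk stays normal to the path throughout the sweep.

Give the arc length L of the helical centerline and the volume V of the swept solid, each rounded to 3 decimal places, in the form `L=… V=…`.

2πR = 2π·45 = 282.743339
per-turn = √(282.743339² + 39.5²) = √(79943.7956 + 1560.25) = √81504.0456 = 285.489134
L = 2.25 × 285.489134 = 642.350552
V = π·1.25² × L = 4.908739 × 642.350552 = 3153.130897

L=642.351 V=3153.131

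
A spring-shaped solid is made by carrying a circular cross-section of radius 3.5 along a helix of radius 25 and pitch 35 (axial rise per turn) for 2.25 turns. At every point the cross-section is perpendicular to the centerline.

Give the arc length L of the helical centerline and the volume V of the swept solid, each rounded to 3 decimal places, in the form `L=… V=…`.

L=362.096 V=13935.099

2πR = 2π·25 = 157.079633
per-turn = √(157.079633² + 35²) = √(24674.0110 + 1225) = √25899.0110 = 160.931697
L = 2.25 × 160.931697 = 362.096318
V = π·3.5² × L = 38.484510 × 362.096318 = 13935.099357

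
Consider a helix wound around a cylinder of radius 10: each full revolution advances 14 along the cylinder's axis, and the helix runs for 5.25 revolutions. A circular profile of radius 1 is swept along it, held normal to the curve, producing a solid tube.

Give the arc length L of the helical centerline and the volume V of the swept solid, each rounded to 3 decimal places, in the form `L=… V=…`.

2πR = 2π·10 = 62.831853
per-turn = √(62.831853² + 14²) = √(3947.8418 + 196) = √4143.8418 = 64.372679
L = 5.25 × 64.372679 = 337.956563
V = π·1² × L = 3.141593 × 337.956563 = 1061.721856

L=337.957 V=1061.722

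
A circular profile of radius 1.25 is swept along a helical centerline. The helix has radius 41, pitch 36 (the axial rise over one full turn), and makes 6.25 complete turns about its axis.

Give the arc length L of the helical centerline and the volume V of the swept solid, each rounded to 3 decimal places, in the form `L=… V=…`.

2πR = 2π·41 = 257.610598
per-turn = √(257.610598² + 36²) = √(66363.2200 + 1296) = √67659.2200 = 260.113860
L = 6.25 × 260.113860 = 1625.711623
V = π·1.25² × L = 4.908739 × 1625.711623 = 7980.193268

L=1625.712 V=7980.193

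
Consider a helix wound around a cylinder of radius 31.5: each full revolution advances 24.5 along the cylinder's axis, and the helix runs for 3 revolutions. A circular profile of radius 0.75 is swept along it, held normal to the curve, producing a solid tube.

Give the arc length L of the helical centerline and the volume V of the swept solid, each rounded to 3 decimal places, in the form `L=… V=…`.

2πR = 2π·31.5 = 197.920337
per-turn = √(197.920337² + 24.5²) = √(39172.4599 + 600.25) = √39772.7099 = 199.430965
L = 3 × 199.430965 = 598.292896
V = π·0.75² × L = 1.767146 × 598.292896 = 1057.270818

L=598.293 V=1057.271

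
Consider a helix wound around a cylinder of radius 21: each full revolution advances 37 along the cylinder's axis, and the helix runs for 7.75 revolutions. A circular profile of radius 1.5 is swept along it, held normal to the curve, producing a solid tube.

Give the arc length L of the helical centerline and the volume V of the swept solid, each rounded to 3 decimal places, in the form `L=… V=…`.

2πR = 2π·21 = 131.946891
per-turn = √(131.946891² + 37²) = √(17409.9822 + 1369) = √18778.9822 = 137.036426
L = 7.75 × 137.036426 = 1062.032305
V = π·1.5² × L = 7.068583 × 1062.032305 = 7507.063994

L=1062.032 V=7507.064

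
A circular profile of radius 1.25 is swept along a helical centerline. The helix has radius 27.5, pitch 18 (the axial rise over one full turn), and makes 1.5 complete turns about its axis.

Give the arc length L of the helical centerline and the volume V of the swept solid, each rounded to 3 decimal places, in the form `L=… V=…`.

L=260.584 V=1279.138

2πR = 2π·27.5 = 172.787596
per-turn = √(172.787596² + 18²) = √(29855.5533 + 324) = √30179.5533 = 173.722633
L = 1.5 × 173.722633 = 260.583950
V = π·1.25² × L = 4.908739 × 260.583950 = 1279.138473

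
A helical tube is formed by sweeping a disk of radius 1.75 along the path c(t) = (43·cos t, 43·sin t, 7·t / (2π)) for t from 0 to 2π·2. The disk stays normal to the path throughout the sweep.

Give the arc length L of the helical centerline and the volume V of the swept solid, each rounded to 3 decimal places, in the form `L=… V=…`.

L=540.535 V=5200.559

2πR = 2π·43 = 270.176968
per-turn = √(270.176968² + 7²) = √(72995.5942 + 49) = √73044.5942 = 270.267634
L = 2 × 270.267634 = 540.535269
V = π·1.75² × L = 9.621128 × 540.535269 = 5200.558738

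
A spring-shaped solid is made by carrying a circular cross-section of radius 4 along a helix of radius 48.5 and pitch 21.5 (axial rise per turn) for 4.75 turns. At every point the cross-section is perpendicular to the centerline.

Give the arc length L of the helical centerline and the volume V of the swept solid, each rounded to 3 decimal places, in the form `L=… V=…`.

L=1451.087 V=72939.586

2πR = 2π·48.5 = 304.734487
per-turn = √(304.734487² + 21.5²) = √(92863.1078 + 462.25) = √93325.3578 = 305.491993
L = 4.75 × 305.491993 = 1451.086967
V = π·4² × L = 50.265482 × 1451.086967 = 72939.586480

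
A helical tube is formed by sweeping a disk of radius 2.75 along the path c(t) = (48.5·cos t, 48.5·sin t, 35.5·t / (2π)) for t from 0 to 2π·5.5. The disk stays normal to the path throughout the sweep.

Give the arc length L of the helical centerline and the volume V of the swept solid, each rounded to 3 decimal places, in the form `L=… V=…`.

2πR = 2π·48.5 = 304.734487
per-turn = √(304.734487² + 35.5²) = √(92863.1078 + 1260.25) = √94123.3578 = 306.795303
L = 5.5 × 306.795303 = 1687.374165
V = π·2.75² × L = 23.758294 × 1687.374165 = 40089.132255

L=1687.374 V=40089.132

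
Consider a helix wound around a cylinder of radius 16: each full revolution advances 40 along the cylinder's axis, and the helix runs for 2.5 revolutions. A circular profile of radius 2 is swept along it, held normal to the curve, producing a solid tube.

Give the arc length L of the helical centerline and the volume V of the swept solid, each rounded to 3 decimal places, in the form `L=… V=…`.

L=270.491 V=3399.092

2πR = 2π·16 = 100.530965
per-turn = √(100.530965² + 40²) = √(10106.4749 + 1600) = √11706.4749 = 108.196464
L = 2.5 × 108.196464 = 270.491161
V = π·2² × L = 12.566371 × 270.491161 = 3399.092177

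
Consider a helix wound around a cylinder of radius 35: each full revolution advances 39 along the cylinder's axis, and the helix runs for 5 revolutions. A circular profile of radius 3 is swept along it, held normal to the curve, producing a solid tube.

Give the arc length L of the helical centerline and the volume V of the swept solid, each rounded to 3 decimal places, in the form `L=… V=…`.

2πR = 2π·35 = 219.911486
per-turn = √(219.911486² + 39²) = √(48361.0616 + 1521) = √49882.0616 = 223.342924
L = 5 × 223.342924 = 1116.714618
V = π·3² × L = 28.274334 × 1116.714618 = 31574.361974

L=1116.715 V=31574.362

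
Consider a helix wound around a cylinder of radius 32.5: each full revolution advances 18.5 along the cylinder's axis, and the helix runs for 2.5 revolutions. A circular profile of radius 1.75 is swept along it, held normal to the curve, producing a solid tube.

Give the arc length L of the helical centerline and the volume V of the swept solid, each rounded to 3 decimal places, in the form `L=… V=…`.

L=512.600 V=4931.786

2πR = 2π·32.5 = 204.203522
per-turn = √(204.203522² + 18.5²) = √(41699.0786 + 342.25) = √42041.3286 = 205.039822
L = 2.5 × 205.039822 = 512.599555
V = π·1.75² × L = 9.621128 × 512.599555 = 4931.785675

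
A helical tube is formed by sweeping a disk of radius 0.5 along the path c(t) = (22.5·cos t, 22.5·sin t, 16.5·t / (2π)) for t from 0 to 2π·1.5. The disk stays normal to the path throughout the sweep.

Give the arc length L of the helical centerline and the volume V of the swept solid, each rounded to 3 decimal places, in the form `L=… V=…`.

L=213.497 V=167.680

2πR = 2π·22.5 = 141.371669
per-turn = √(141.371669² + 16.5²) = √(19985.9489 + 272.25) = √20258.1989 = 142.331300
L = 1.5 × 142.331300 = 213.496950
V = π·0.5² × L = 0.785398 × 213.496950 = 167.680112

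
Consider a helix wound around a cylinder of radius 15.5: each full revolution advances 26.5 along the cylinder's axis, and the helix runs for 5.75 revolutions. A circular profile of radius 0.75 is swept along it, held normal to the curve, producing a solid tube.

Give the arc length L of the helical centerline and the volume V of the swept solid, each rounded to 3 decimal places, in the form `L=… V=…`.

2πR = 2π·15.5 = 97.389372
per-turn = √(97.389372² + 26.5²) = √(9484.6898 + 702.25) = √10186.9398 = 100.930371
L = 5.75 × 100.930371 = 580.349634
V = π·0.75² × L = 1.767146 × 580.349634 = 1025.562458

L=580.350 V=1025.562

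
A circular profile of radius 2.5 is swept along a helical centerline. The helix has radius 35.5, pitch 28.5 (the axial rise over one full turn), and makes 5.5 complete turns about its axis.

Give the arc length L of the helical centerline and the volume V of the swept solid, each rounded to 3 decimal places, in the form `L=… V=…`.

2πR = 2π·35.5 = 223.053078
per-turn = √(223.053078² + 28.5²) = √(49752.6758 + 812.25) = √50564.9258 = 224.866462
L = 5.5 × 224.866462 = 1236.765542
V = π·2.5² × L = 19.634954 × 1236.765542 = 24283.834624

L=1236.766 V=24283.835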